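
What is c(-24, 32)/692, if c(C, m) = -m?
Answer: -8/173 ≈ -0.046243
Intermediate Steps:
c(-24, 32)/692 = -1*32/692 = -32*1/692 = -8/173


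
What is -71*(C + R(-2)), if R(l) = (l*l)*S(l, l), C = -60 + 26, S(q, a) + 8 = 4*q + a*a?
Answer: 5822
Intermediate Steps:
S(q, a) = -8 + a² + 4*q (S(q, a) = -8 + (4*q + a*a) = -8 + (4*q + a²) = -8 + (a² + 4*q) = -8 + a² + 4*q)
C = -34
R(l) = l²*(-8 + l² + 4*l) (R(l) = (l*l)*(-8 + l² + 4*l) = l²*(-8 + l² + 4*l))
-71*(C + R(-2)) = -71*(-34 + (-2)²*(-8 + (-2)² + 4*(-2))) = -71*(-34 + 4*(-8 + 4 - 8)) = -71*(-34 + 4*(-12)) = -71*(-34 - 48) = -71*(-82) = 5822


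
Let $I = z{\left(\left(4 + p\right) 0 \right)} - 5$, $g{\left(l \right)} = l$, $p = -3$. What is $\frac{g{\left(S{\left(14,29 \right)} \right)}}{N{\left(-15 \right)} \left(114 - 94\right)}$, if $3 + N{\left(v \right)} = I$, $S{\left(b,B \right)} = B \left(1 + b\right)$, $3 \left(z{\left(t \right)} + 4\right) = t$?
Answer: $- \frac{29}{16} \approx -1.8125$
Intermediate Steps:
$z{\left(t \right)} = -4 + \frac{t}{3}$
$I = -9$ ($I = \left(-4 + \frac{\left(4 - 3\right) 0}{3}\right) - 5 = \left(-4 + \frac{1 \cdot 0}{3}\right) - 5 = \left(-4 + \frac{1}{3} \cdot 0\right) - 5 = \left(-4 + 0\right) - 5 = -4 - 5 = -9$)
$N{\left(v \right)} = -12$ ($N{\left(v \right)} = -3 - 9 = -12$)
$\frac{g{\left(S{\left(14,29 \right)} \right)}}{N{\left(-15 \right)} \left(114 - 94\right)} = \frac{29 \left(1 + 14\right)}{\left(-12\right) \left(114 - 94\right)} = \frac{29 \cdot 15}{\left(-12\right) 20} = \frac{435}{-240} = 435 \left(- \frac{1}{240}\right) = - \frac{29}{16}$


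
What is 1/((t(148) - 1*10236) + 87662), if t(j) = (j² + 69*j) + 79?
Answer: 1/109621 ≈ 9.1223e-6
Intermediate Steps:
t(j) = 79 + j² + 69*j
1/((t(148) - 1*10236) + 87662) = 1/(((79 + 148² + 69*148) - 1*10236) + 87662) = 1/(((79 + 21904 + 10212) - 10236) + 87662) = 1/((32195 - 10236) + 87662) = 1/(21959 + 87662) = 1/109621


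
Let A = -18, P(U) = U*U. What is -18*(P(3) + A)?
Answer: 162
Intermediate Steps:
P(U) = U²
-18*(P(3) + A) = -18*(3² - 18) = -18*(9 - 18) = -18*(-9) = 162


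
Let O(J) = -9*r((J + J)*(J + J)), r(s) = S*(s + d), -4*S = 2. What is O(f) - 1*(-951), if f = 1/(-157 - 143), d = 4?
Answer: 4845001/5000 ≈ 969.00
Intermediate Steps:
S = -½ (S = -¼*2 = -½ ≈ -0.50000)
f = -1/300 (f = 1/(-300) = -1/300 ≈ -0.0033333)
r(s) = -2 - s/2 (r(s) = -(s + 4)/2 = -(4 + s)/2 = -2 - s/2)
O(J) = 18 + 18*J² (O(J) = -9*(-2 - (J + J)*(J + J)/2) = -9*(-2 - 2*J*2*J/2) = -9*(-2 - 2*J²) = 18 + 18*J²)
O(f) - 1*(-951) = (18 + 18*(-1/300)²) - 1*(-951) = (18 + 18*(1/90000)) + 951 = (18 + 1/5000) + 951 = 90001/5000 + 951 = 4845001/5000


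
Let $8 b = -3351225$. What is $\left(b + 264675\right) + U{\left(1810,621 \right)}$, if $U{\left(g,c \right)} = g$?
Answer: $- \frac{1219345}{8} \approx -1.5242 \cdot 10^{5}$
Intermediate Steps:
$b = - \frac{3351225}{8}$ ($b = \frac{1}{8} \left(-3351225\right) = - \frac{3351225}{8} \approx -4.189 \cdot 10^{5}$)
$\left(b + 264675\right) + U{\left(1810,621 \right)} = \left(- \frac{3351225}{8} + 264675\right) + 1810 = - \frac{1233825}{8} + 1810 = - \frac{1219345}{8}$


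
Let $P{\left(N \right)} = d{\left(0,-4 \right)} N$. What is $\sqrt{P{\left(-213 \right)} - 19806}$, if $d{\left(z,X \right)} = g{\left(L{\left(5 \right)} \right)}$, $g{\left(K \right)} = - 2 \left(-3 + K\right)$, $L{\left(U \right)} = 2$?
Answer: $6 i \sqrt{562} \approx 142.24 i$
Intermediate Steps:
$g{\left(K \right)} = 6 - 2 K$
$d{\left(z,X \right)} = 2$ ($d{\left(z,X \right)} = 6 - 4 = 2$)
$P{\left(N \right)} = 2 N$
$\sqrt{P{\left(-213 \right)} - 19806} = \sqrt{2 \left(-213\right) - 19806} = \sqrt{-426 - 19806} = \sqrt{-20232} = 6 i \sqrt{562}$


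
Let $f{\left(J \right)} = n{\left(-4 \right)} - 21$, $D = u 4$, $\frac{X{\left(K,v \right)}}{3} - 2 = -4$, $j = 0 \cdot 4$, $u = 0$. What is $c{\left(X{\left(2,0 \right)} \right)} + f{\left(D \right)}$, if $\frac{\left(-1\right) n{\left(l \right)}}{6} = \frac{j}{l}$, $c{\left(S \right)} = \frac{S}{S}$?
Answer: $-20$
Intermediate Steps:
$j = 0$
$X{\left(K,v \right)} = -6$ ($X{\left(K,v \right)} = 6 + 3 \left(-4\right) = 6 - 12 = -6$)
$D = 0$ ($D = 0 \cdot 4 = 0$)
$c{\left(S \right)} = 1$
$n{\left(l \right)} = 0$ ($n{\left(l \right)} = - 6 \frac{0}{l} = \left(-6\right) 0 = 0$)
$f{\left(J \right)} = -21$ ($f{\left(J \right)} = 0 - 21 = -21$)
$c{\left(X{\left(2,0 \right)} \right)} + f{\left(D \right)} = 1 - 21 = -20$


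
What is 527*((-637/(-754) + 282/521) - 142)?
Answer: -2239260417/30218 ≈ -74104.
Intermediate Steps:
527*((-637/(-754) + 282/521) - 142) = 527*((-637*(-1/754) + 282*(1/521)) - 142) = 527*((49/58 + 282/521) - 142) = 527*(41885/30218 - 142) = 527*(-4249071/30218) = -2239260417/30218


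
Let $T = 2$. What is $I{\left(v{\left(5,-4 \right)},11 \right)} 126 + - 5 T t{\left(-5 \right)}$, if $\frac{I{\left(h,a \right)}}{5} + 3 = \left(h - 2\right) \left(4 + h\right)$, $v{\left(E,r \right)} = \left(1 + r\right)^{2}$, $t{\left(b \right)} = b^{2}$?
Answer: $55190$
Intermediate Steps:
$I{\left(h,a \right)} = -15 + 5 \left(-2 + h\right) \left(4 + h\right)$ ($I{\left(h,a \right)} = -15 + 5 \left(h - 2\right) \left(4 + h\right) = -15 + 5 \left(-2 + h\right) \left(4 + h\right)$)
$I{\left(v{\left(5,-4 \right)},11 \right)} 126 + - 5 T t{\left(-5 \right)} = \left(-55 + 5 \left(\left(1 - 4\right)^{2}\right)^{2} + 10 \left(1 - 4\right)^{2}\right) 126 + \left(-5\right) 2 \left(-5\right)^{2} = \left(-55 + 5 \left(\left(-3\right)^{2}\right)^{2} + 10 \left(-3\right)^{2}\right) 126 - 250 = \left(-55 + 5 \cdot 9^{2} + 10 \cdot 9\right) 126 - 250 = \left(-55 + 5 \cdot 81 + 90\right) 126 - 250 = \left(-55 + 405 + 90\right) 126 - 250 = 440 \cdot 126 - 250 = 55440 - 250 = 55190$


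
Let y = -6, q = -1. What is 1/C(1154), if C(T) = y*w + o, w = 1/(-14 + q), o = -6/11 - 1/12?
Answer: -660/151 ≈ -4.3709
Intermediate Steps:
o = -83/132 (o = -6*1/11 - 1*1/12 = -6/11 - 1/12 = -83/132 ≈ -0.62879)
w = -1/15 (w = 1/(-14 - 1) = 1/(-15) = -1/15 ≈ -0.066667)
C(T) = -151/660 (C(T) = -6*(-1/15) - 83/132 = ⅖ - 83/132 = -151/660)
1/C(1154) = 1/(-151/660) = -660/151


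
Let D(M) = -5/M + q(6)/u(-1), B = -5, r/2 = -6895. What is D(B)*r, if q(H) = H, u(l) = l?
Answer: 68950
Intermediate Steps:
r = -13790 (r = 2*(-6895) = -13790)
D(M) = -6 - 5/M (D(M) = -5/M + 6/(-1) = -5/M + 6*(-1) = -5/M - 6 = -6 - 5/M)
D(B)*r = (-6 - 5/(-5))*(-13790) = (-6 - 5*(-1/5))*(-13790) = (-6 + 1)*(-13790) = -5*(-13790) = 68950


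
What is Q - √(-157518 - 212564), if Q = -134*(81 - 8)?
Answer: -9782 - I*√370082 ≈ -9782.0 - 608.34*I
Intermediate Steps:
Q = -9782 (Q = -134*73 = -9782)
Q - √(-157518 - 212564) = -9782 - √(-157518 - 212564) = -9782 - √(-370082) = -9782 - I*√370082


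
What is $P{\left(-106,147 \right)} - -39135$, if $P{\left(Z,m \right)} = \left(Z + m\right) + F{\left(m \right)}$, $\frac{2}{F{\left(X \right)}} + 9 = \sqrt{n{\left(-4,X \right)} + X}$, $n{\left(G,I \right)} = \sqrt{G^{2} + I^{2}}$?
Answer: $39176 - \frac{2}{9 - \sqrt{147 + 5 \sqrt{865}}} \approx 39176.0$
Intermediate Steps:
$F{\left(X \right)} = \frac{2}{-9 + \sqrt{X + \sqrt{16 + X^{2}}}}$ ($F{\left(X \right)} = \frac{2}{-9 + \sqrt{\sqrt{\left(-4\right)^{2} + X^{2}} + X}} = \frac{2}{-9 + \sqrt{\sqrt{16 + X^{2}} + X}} = \frac{2}{-9 + \sqrt{X + \sqrt{16 + X^{2}}}}$)
$P{\left(Z,m \right)} = Z + m + \frac{2}{-9 + \sqrt{m + \sqrt{16 + m^{2}}}}$ ($P{\left(Z,m \right)} = \left(Z + m\right) + \frac{2}{-9 + \sqrt{m + \sqrt{16 + m^{2}}}} = Z + m + \frac{2}{-9 + \sqrt{m + \sqrt{16 + m^{2}}}}$)
$P{\left(-106,147 \right)} - -39135 = \frac{2 + \left(-9 + \sqrt{147 + \sqrt{16 + 147^{2}}}\right) \left(-106 + 147\right)}{-9 + \sqrt{147 + \sqrt{16 + 147^{2}}}} - -39135 = \frac{2 + \left(-9 + \sqrt{147 + \sqrt{16 + 21609}}\right) 41}{-9 + \sqrt{147 + \sqrt{16 + 21609}}} + 39135 = \frac{2 + \left(-9 + \sqrt{147 + \sqrt{21625}}\right) 41}{-9 + \sqrt{147 + \sqrt{21625}}} + 39135 = \frac{2 + \left(-9 + \sqrt{147 + 5 \sqrt{865}}\right) 41}{-9 + \sqrt{147 + 5 \sqrt{865}}} + 39135 = \frac{2 - \left(369 - 41 \sqrt{147 + 5 \sqrt{865}}\right)}{-9 + \sqrt{147 + 5 \sqrt{865}}} + 39135 = \frac{-367 + 41 \sqrt{147 + 5 \sqrt{865}}}{-9 + \sqrt{147 + 5 \sqrt{865}}} + 39135 = 39135 + \frac{-367 + 41 \sqrt{147 + 5 \sqrt{865}}}{-9 + \sqrt{147 + 5 \sqrt{865}}}$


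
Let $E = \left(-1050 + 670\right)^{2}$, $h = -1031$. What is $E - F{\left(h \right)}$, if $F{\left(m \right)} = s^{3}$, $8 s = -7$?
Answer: $\frac{73933143}{512} \approx 1.444 \cdot 10^{5}$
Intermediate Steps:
$s = - \frac{7}{8}$ ($s = \frac{1}{8} \left(-7\right) = - \frac{7}{8} \approx -0.875$)
$E = 144400$ ($E = \left(-380\right)^{2} = 144400$)
$F{\left(m \right)} = - \frac{343}{512}$ ($F{\left(m \right)} = \left(- \frac{7}{8}\right)^{3} = - \frac{343}{512}$)
$E - F{\left(h \right)} = 144400 - - \frac{343}{512} = 144400 + \frac{343}{512} = \frac{73933143}{512}$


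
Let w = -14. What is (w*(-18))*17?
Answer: 4284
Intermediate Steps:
(w*(-18))*17 = -14*(-18)*17 = 252*17 = 4284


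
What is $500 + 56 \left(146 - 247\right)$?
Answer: $-5156$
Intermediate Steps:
$500 + 56 \left(146 - 247\right) = 500 + 56 \left(-101\right) = 500 - 5656 = -5156$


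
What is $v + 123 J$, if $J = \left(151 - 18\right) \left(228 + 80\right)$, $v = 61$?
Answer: $5038633$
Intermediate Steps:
$J = 40964$ ($J = 133 \cdot 308 = 40964$)
$v + 123 J = 61 + 123 \cdot 40964 = 61 + 5038572 = 5038633$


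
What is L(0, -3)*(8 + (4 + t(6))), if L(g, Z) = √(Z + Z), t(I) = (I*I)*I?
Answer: 228*I*√6 ≈ 558.48*I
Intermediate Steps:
t(I) = I³ (t(I) = I²*I = I³)
L(g, Z) = √2*√Z (L(g, Z) = √(2*Z) = √2*√Z)
L(0, -3)*(8 + (4 + t(6))) = (√2*√(-3))*(8 + (4 + 6³)) = (√2*(I*√3))*(8 + (4 + 216)) = (I*√6)*(8 + 220) = (I*√6)*228 = 228*I*√6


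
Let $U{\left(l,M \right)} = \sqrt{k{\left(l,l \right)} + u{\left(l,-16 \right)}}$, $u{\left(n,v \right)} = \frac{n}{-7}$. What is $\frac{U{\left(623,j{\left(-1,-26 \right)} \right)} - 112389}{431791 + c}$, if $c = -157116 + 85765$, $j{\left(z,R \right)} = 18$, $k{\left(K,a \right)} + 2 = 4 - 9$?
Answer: $- \frac{112389}{360440} + \frac{i \sqrt{6}}{90110} \approx -0.31181 + 2.7183 \cdot 10^{-5} i$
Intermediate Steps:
$u{\left(n,v \right)} = - \frac{n}{7}$ ($u{\left(n,v \right)} = n \left(- \frac{1}{7}\right) = - \frac{n}{7}$)
$k{\left(K,a \right)} = -7$ ($k{\left(K,a \right)} = -2 + \left(4 - 9\right) = -2 - 5 = -7$)
$c = -71351$
$U{\left(l,M \right)} = \sqrt{-7 - \frac{l}{7}}$
$\frac{U{\left(623,j{\left(-1,-26 \right)} \right)} - 112389}{431791 + c} = \frac{\frac{\sqrt{-343 - 4361}}{7} - 112389}{431791 - 71351} = \frac{\frac{\sqrt{-343 - 4361}}{7} - 112389}{360440} = \left(\frac{\sqrt{-4704}}{7} - 112389\right) \frac{1}{360440} = \left(\frac{28 i \sqrt{6}}{7} - 112389\right) \frac{1}{360440} = \left(4 i \sqrt{6} - 112389\right) \frac{1}{360440} = \left(-112389 + 4 i \sqrt{6}\right) \frac{1}{360440} = - \frac{112389}{360440} + \frac{i \sqrt{6}}{90110}$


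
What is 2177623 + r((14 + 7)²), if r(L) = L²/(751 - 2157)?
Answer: 3061543457/1406 ≈ 2.1775e+6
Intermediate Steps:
r(L) = -L²/1406 (r(L) = L²/(-1406) = -L²/1406)
2177623 + r((14 + 7)²) = 2177623 - (14 + 7)⁴/1406 = 2177623 - (21²)²/1406 = 2177623 - 1/1406*441² = 2177623 - 1/1406*194481 = 2177623 - 194481/1406 = 3061543457/1406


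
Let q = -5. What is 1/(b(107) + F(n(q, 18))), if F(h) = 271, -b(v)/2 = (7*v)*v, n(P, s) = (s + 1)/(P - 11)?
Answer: -1/160015 ≈ -6.2494e-6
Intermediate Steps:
n(P, s) = (1 + s)/(-11 + P)
b(v) = -14*v² (b(v) = -2*7*v*v = -14*v²)
1/(b(107) + F(n(q, 18))) = 1/(-14*107² + 271) = 1/(-14*11449 + 271) = 1/(-160286 + 271) = 1/(-160015) = -1/160015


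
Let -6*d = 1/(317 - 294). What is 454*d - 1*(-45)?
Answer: 2878/69 ≈ 41.710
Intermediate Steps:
d = -1/138 (d = -1/(6*(317 - 294)) = -⅙/23 = -⅙*1/23 = -1/138 ≈ -0.0072464)
454*d - 1*(-45) = 454*(-1/138) - 1*(-45) = -227/69 + 45 = 2878/69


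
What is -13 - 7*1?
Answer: -20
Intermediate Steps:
-13 - 7*1 = -13 - 7 = -20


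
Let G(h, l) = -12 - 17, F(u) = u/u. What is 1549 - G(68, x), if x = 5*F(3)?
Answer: 1578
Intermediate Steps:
F(u) = 1
x = 5 (x = 5*1 = 5)
G(h, l) = -29
1549 - G(68, x) = 1549 - 1*(-29) = 1549 + 29 = 1578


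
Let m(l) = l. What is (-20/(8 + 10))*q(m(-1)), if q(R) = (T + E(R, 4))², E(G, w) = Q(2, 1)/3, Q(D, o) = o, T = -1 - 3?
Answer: -1210/81 ≈ -14.938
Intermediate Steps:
T = -4
E(G, w) = ⅓ (E(G, w) = 1/3 = 1*(⅓) = ⅓)
q(R) = 121/9 (q(R) = (-4 + ⅓)² = (-11/3)² = 121/9)
(-20/(8 + 10))*q(m(-1)) = (-20/(8 + 10))*(121/9) = (-20/18)*(121/9) = ((1/18)*(-20))*(121/9) = -10/9*121/9 = -1210/81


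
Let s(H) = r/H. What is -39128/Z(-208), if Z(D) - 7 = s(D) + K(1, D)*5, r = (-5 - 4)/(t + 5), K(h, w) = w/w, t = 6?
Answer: -89524864/27465 ≈ -3259.6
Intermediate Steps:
K(h, w) = 1
r = -9/11 (r = (-5 - 4)/(6 + 5) = -9/11 ≈ -0.81818)
s(H) = -9/(11*H)
Z(D) = 12 - 9/(11*D) (Z(D) = 7 + (-9/(11*D) + 1*5) = 7 + (-9/(11*D) + 5) = 7 + (5 - 9/(11*D)) = 12 - 9/(11*D))
-39128/Z(-208) = -39128/(12 - 9/11/(-208)) = -39128/(12 - 9/11*(-1/208)) = -39128/(12 + 9/2288) = -39128/27465/2288 = -39128*2288/27465 = -89524864/27465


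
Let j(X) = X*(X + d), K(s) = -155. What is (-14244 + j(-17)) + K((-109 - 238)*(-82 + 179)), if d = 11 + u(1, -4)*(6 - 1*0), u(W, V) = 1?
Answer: -14399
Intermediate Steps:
d = 17 (d = 11 + 1*(6 - 1*0) = 11 + 1*(6 + 0) = 11 + 1*6 = 11 + 6 = 17)
j(X) = X*(17 + X) (j(X) = X*(X + 17) = X*(17 + X))
(-14244 + j(-17)) + K((-109 - 238)*(-82 + 179)) = (-14244 - 17*(17 - 17)) - 155 = (-14244 - 17*0) - 155 = (-14244 + 0) - 155 = -14244 - 155 = -14399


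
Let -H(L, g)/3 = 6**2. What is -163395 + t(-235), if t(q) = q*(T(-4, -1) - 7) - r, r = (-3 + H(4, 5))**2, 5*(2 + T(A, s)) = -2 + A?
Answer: -173319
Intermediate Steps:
T(A, s) = -12/5 + A/5 (T(A, s) = -2 + (-2 + A)/5 = -2 + (-2/5 + A/5) = -12/5 + A/5)
H(L, g) = -108 (H(L, g) = -3*6**2 = -3*36 = -108)
r = 12321 (r = (-3 - 108)**2 = (-111)**2 = 12321)
t(q) = -12321 - 51*q/5 (t(q) = q*((-12/5 + (1/5)*(-4)) - 7) - 1*12321 = q*((-12/5 - 4/5) - 7) - 12321 = q*(-16/5 - 7) - 12321 = q*(-51/5) - 12321 = -51*q/5 - 12321 = -12321 - 51*q/5)
-163395 + t(-235) = -163395 + (-12321 - 51/5*(-235)) = -163395 + (-12321 + 2397) = -163395 - 9924 = -173319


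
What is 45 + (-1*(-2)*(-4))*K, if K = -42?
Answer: 381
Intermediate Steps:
45 + (-1*(-2)*(-4))*K = 45 + (-1*(-2)*(-4))*(-42) = 45 + (2*(-4))*(-42) = 45 - 8*(-42) = 45 + 336 = 381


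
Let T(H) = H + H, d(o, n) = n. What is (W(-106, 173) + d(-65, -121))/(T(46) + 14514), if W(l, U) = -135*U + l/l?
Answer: -23475/14606 ≈ -1.6072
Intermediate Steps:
W(l, U) = 1 - 135*U (W(l, U) = -135*U + 1 = 1 - 135*U)
T(H) = 2*H
(W(-106, 173) + d(-65, -121))/(T(46) + 14514) = ((1 - 135*173) - 121)/(2*46 + 14514) = ((1 - 23355) - 121)/(92 + 14514) = (-23354 - 121)/14606 = -23475*1/14606 = -23475/14606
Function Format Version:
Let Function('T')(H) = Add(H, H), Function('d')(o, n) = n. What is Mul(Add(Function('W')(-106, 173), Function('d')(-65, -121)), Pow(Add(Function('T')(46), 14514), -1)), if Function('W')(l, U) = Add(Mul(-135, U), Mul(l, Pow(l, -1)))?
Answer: Rational(-23475, 14606) ≈ -1.6072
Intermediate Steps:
Function('W')(l, U) = Add(1, Mul(-135, U)) (Function('W')(l, U) = Add(Mul(-135, U), 1) = Add(1, Mul(-135, U)))
Function('T')(H) = Mul(2, H)
Mul(Add(Function('W')(-106, 173), Function('d')(-65, -121)), Pow(Add(Function('T')(46), 14514), -1)) = Mul(Add(Add(1, Mul(-135, 173)), -121), Pow(Add(Mul(2, 46), 14514), -1)) = Mul(Add(Add(1, -23355), -121), Pow(Add(92, 14514), -1)) = Mul(Add(-23354, -121), Pow(14606, -1)) = Mul(-23475, Rational(1, 14606)) = Rational(-23475, 14606)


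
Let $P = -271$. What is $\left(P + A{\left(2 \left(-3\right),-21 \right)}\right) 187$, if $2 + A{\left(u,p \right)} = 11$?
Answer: $-48994$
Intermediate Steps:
$A{\left(u,p \right)} = 9$ ($A{\left(u,p \right)} = -2 + 11 = 9$)
$\left(P + A{\left(2 \left(-3\right),-21 \right)}\right) 187 = \left(-271 + 9\right) 187 = \left(-262\right) 187 = -48994$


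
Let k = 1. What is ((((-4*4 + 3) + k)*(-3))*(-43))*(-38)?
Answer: 58824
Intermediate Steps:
((((-4*4 + 3) + k)*(-3))*(-43))*(-38) = ((((-4*4 + 3) + 1)*(-3))*(-43))*(-38) = ((((-16 + 3) + 1)*(-3))*(-43))*(-38) = (((-13 + 1)*(-3))*(-43))*(-38) = (-12*(-3)*(-43))*(-38) = (36*(-43))*(-38) = -1548*(-38) = 58824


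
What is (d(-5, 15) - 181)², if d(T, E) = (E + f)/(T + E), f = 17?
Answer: 790321/25 ≈ 31613.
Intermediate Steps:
d(T, E) = (17 + E)/(E + T) (d(T, E) = (E + 17)/(T + E) = (17 + E)/(E + T))
(d(-5, 15) - 181)² = ((17 + 15)/(15 - 5) - 181)² = (32/10 - 181)² = ((⅒)*32 - 181)² = (16/5 - 181)² = (-889/5)² = 790321/25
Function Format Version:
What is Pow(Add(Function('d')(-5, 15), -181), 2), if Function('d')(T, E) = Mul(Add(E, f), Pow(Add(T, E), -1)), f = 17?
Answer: Rational(790321, 25) ≈ 31613.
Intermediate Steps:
Function('d')(T, E) = Mul(Pow(Add(E, T), -1), Add(17, E)) (Function('d')(T, E) = Mul(Add(E, 17), Pow(Add(T, E), -1)) = Mul(Add(17, E), Pow(Add(E, T), -1)) = Mul(Pow(Add(E, T), -1), Add(17, E)))
Pow(Add(Function('d')(-5, 15), -181), 2) = Pow(Add(Mul(Pow(Add(15, -5), -1), Add(17, 15)), -181), 2) = Pow(Add(Mul(Pow(10, -1), 32), -181), 2) = Pow(Add(Mul(Rational(1, 10), 32), -181), 2) = Pow(Add(Rational(16, 5), -181), 2) = Pow(Rational(-889, 5), 2) = Rational(790321, 25)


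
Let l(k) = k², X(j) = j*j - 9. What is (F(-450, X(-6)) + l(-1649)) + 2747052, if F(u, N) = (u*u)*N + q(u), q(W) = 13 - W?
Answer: 10934216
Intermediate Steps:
X(j) = -9 + j² (X(j) = j² - 9 = -9 + j²)
F(u, N) = 13 - u + N*u² (F(u, N) = (u*u)*N + (13 - u) = u²*N + (13 - u) = N*u² + (13 - u) = 13 - u + N*u²)
(F(-450, X(-6)) + l(-1649)) + 2747052 = ((13 - 1*(-450) + (-9 + (-6)²)*(-450)²) + (-1649)²) + 2747052 = ((13 + 450 + (-9 + 36)*202500) + 2719201) + 2747052 = ((13 + 450 + 27*202500) + 2719201) + 2747052 = ((13 + 450 + 5467500) + 2719201) + 2747052 = (5467963 + 2719201) + 2747052 = 8187164 + 2747052 = 10934216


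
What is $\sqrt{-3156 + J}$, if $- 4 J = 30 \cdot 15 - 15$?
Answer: $\frac{3 i \sqrt{1451}}{2} \approx 57.138 i$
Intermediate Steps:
$J = - \frac{435}{4}$ ($J = - \frac{30 \cdot 15 - 15}{4} = - \frac{450 - 15}{4} = \left(- \frac{1}{4}\right) 435 = - \frac{435}{4} \approx -108.75$)
$\sqrt{-3156 + J} = \sqrt{-3156 - \frac{435}{4}} = \sqrt{- \frac{13059}{4}} = \frac{3 i \sqrt{1451}}{2}$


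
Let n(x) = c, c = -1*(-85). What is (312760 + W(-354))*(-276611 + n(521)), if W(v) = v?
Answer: -86388381556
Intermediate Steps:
c = 85
n(x) = 85
(312760 + W(-354))*(-276611 + n(521)) = (312760 - 354)*(-276611 + 85) = 312406*(-276526) = -86388381556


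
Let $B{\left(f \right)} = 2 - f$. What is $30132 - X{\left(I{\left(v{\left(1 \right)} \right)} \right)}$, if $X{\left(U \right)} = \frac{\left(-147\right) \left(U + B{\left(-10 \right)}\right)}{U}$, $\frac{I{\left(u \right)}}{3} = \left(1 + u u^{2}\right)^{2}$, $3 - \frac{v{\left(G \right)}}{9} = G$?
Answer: $\frac{1030209335619}{34023889} \approx 30279.0$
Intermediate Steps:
$v{\left(G \right)} = 27 - 9 G$
$I{\left(u \right)} = 3 \left(1 + u^{3}\right)^{2}$ ($I{\left(u \right)} = 3 \left(1 + u u^{2}\right)^{2} = 3 \left(1 + u^{3}\right)^{2}$)
$X{\left(U \right)} = \frac{-1764 - 147 U}{U}$ ($X{\left(U \right)} = \frac{\left(-147\right) \left(U + \left(2 - -10\right)\right)}{U} = \frac{\left(-147\right) \left(U + \left(2 + 10\right)\right)}{U} = \frac{\left(-147\right) \left(U + 12\right)}{U} = \frac{\left(-147\right) \left(12 + U\right)}{U} = \frac{-1764 - 147 U}{U}$)
$30132 - X{\left(I{\left(v{\left(1 \right)} \right)} \right)} = 30132 - \left(-147 - \frac{1764}{3 \left(1 + \left(27 - 9\right)^{3}\right)^{2}}\right) = 30132 - \left(-147 - \frac{1764}{3 \left(1 + 18^{3}\right)^{2}}\right) = 30132 - \left(-147 - \frac{1764}{3 \left(1 + 5832\right)^{2}}\right) = 30132 - \left(-147 - \frac{1764}{3 \cdot 5833^{2}}\right) = 30132 - \left(-147 - \frac{1764}{3 \cdot 34023889}\right) = 30132 - \left(-147 - \frac{1764}{102071667}\right) = 30132 - \left(-147 - \frac{588}{34023889}\right) = 30132 - - \frac{5001512271}{34023889} = 30132 + \frac{5001512271}{34023889} = \frac{1030209335619}{34023889}$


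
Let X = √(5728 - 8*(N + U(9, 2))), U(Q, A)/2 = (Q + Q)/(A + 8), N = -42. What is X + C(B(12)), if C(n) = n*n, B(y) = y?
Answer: 144 + 4*√9430/5 ≈ 221.69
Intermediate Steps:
C(n) = n²
U(Q, A) = 4*Q/(8 + A) (U(Q, A) = 2*((Q + Q)/(A + 8)) = 2*((2*Q)/(8 + A)) = 2*(2*Q/(8 + A)) = 4*Q/(8 + A))
X = 4*√9430/5 (X = √(5728 - 8*(-42 + 4*9/(8 + 2))) = √(5728 - 8*(-42 + 4*9/10)) = √(5728 - 8*(-42 + 4*9*(⅒))) = √(5728 - 8*(-42 + 18/5)) = √(5728 - 8*(-192/5)) = √(5728 + 1536/5) = √(30176/5) = 4*√9430/5 ≈ 77.687)
X + C(B(12)) = 4*√9430/5 + 12² = 4*√9430/5 + 144 = 144 + 4*√9430/5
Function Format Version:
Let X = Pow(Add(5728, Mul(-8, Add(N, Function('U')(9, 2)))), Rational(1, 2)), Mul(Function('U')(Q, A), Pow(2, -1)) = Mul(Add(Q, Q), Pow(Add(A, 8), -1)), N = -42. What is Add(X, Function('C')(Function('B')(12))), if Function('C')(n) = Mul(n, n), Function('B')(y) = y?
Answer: Add(144, Mul(Rational(4, 5), Pow(9430, Rational(1, 2)))) ≈ 221.69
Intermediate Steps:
Function('C')(n) = Pow(n, 2)
Function('U')(Q, A) = Mul(4, Q, Pow(Add(8, A), -1)) (Function('U')(Q, A) = Mul(2, Mul(Add(Q, Q), Pow(Add(A, 8), -1))) = Mul(2, Mul(Mul(2, Q), Pow(Add(8, A), -1))) = Mul(2, Mul(2, Q, Pow(Add(8, A), -1))) = Mul(4, Q, Pow(Add(8, A), -1)))
X = Mul(Rational(4, 5), Pow(9430, Rational(1, 2))) (X = Pow(Add(5728, Mul(-8, Add(-42, Mul(4, 9, Pow(Add(8, 2), -1))))), Rational(1, 2)) = Pow(Add(5728, Mul(-8, Add(-42, Mul(4, 9, Pow(10, -1))))), Rational(1, 2)) = Pow(Add(5728, Mul(-8, Add(-42, Mul(4, 9, Rational(1, 10))))), Rational(1, 2)) = Pow(Add(5728, Mul(-8, Add(-42, Rational(18, 5)))), Rational(1, 2)) = Pow(Add(5728, Mul(-8, Rational(-192, 5))), Rational(1, 2)) = Pow(Add(5728, Rational(1536, 5)), Rational(1, 2)) = Pow(Rational(30176, 5), Rational(1, 2)) = Mul(Rational(4, 5), Pow(9430, Rational(1, 2))) ≈ 77.687)
Add(X, Function('C')(Function('B')(12))) = Add(Mul(Rational(4, 5), Pow(9430, Rational(1, 2))), Pow(12, 2)) = Add(Mul(Rational(4, 5), Pow(9430, Rational(1, 2))), 144) = Add(144, Mul(Rational(4, 5), Pow(9430, Rational(1, 2))))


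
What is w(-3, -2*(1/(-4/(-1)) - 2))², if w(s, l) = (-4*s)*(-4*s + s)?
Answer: 11664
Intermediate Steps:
w(s, l) = 12*s² (w(s, l) = (-4*s)*(-3*s) = 12*s²)
w(-3, -2*(1/(-4/(-1)) - 2))² = (12*(-3)²)² = (12*9)² = 108² = 11664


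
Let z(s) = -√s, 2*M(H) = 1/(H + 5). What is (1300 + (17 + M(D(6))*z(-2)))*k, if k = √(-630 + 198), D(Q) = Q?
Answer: 6*√6/11 + 15804*I*√3 ≈ 1.3361 + 27373.0*I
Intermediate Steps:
k = 12*I*√3 (k = √(-432) = 12*I*√3 ≈ 20.785*I)
M(H) = 1/(2*(5 + H)) (M(H) = 1/(2*(H + 5)) = 1/(2*(5 + H)))
(1300 + (17 + M(D(6))*z(-2)))*k = (1300 + (17 + (1/(2*(5 + 6)))*(-√(-2))))*(12*I*√3) = (1300 + (17 + ((½)/11)*(-I*√2)))*(12*I*√3) = (1300 + (17 + ((½)*(1/11))*(-I*√2)))*(12*I*√3) = (1300 + (17 + (-I*√2)/22))*(12*I*√3) = (1300 + (17 - I*√2/22))*(12*I*√3) = (1317 - I*√2/22)*(12*I*√3) = 12*I*√3*(1317 - I*√2/22)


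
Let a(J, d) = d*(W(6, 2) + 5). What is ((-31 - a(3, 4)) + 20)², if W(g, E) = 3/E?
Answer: 1369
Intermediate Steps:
a(J, d) = 13*d/2 (a(J, d) = d*(3/2 + 5) = d*(13/2) = 13*d/2)
((-31 - a(3, 4)) + 20)² = ((-31 - 13*4/2) + 20)² = ((-31 - 1*26) + 20)² = ((-31 - 26) + 20)² = (-57 + 20)² = (-37)² = 1369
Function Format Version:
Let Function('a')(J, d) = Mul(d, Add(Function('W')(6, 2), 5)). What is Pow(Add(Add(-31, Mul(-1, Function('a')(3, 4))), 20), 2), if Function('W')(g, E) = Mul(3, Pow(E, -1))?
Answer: 1369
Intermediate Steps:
Function('a')(J, d) = Mul(Rational(13, 2), d) (Function('a')(J, d) = Mul(d, Add(Mul(3, Pow(2, -1)), 5)) = Mul(d, Add(Mul(3, Rational(1, 2)), 5)) = Mul(d, Add(Rational(3, 2), 5)) = Mul(d, Rational(13, 2)) = Mul(Rational(13, 2), d))
Pow(Add(Add(-31, Mul(-1, Function('a')(3, 4))), 20), 2) = Pow(Add(Add(-31, Mul(-1, Mul(Rational(13, 2), 4))), 20), 2) = Pow(Add(Add(-31, Mul(-1, 26)), 20), 2) = Pow(Add(Add(-31, -26), 20), 2) = Pow(Add(-57, 20), 2) = Pow(-37, 2) = 1369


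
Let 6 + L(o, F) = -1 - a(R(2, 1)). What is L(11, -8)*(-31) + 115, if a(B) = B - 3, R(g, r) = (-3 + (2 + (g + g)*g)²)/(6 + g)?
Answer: 4919/8 ≈ 614.88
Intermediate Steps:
R(g, r) = (-3 + (2 + 2*g²)²)/(6 + g) (R(g, r) = (-3 + (2 + (2*g)*g)²)/(6 + g) = (-3 + (2 + 2*g²)²)/(6 + g))
a(B) = -3 + B
L(o, F) = -129/8 (L(o, F) = -6 + (-1 - (-3 + (-3 + 4*(1 + 2²)²)/(6 + 2))) = -6 + (-1 - (-3 + (-3 + 4*(1 + 4)²)/8)) = -6 + (-1 - (-3 + (-3 + 4*5²)/8)) = -6 + (-1 - (-3 + (-3 + 4*25)/8)) = -6 + (-1 - (-3 + (-3 + 100)/8)) = -6 + (-1 - (-3 + (⅛)*97)) = -6 + (-1 - (-3 + 97/8)) = -6 + (-1 - 1*73/8) = -6 + (-1 - 73/8) = -6 - 81/8 = -129/8)
L(11, -8)*(-31) + 115 = -129/8*(-31) + 115 = 3999/8 + 115 = 4919/8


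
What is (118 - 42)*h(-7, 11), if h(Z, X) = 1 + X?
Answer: 912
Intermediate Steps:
(118 - 42)*h(-7, 11) = (118 - 42)*(1 + 11) = 76*12 = 912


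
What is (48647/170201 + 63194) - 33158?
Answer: 5112205883/170201 ≈ 30036.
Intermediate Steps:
(48647/170201 + 63194) - 33158 = 10755730641/170201 - 33158 = 5112205883/170201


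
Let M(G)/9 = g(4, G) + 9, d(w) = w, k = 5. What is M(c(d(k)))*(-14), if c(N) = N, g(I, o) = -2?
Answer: -882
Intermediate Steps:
M(G) = 63 (M(G) = 9*(-2 + 9) = 9*7 = 63)
M(c(d(k)))*(-14) = 63*(-14) = -882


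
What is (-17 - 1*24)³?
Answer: -68921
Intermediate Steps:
(-17 - 1*24)³ = (-17 - 24)³ = (-41)³ = -68921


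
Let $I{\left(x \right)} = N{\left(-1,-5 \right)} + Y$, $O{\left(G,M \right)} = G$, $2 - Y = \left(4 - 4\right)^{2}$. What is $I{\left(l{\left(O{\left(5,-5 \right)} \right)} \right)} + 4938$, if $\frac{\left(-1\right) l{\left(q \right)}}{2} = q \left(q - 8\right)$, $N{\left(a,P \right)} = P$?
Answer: $4935$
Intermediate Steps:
$Y = 2$ ($Y = 2 - \left(4 - 4\right)^{2} = 2 - 0^{2} = 2 - 0 = 2 + 0 = 2$)
$l{\left(q \right)} = - 2 q \left(-8 + q\right)$ ($l{\left(q \right)} = - 2 q \left(q - 8\right) = - 2 q \left(-8 + q\right)$)
$I{\left(x \right)} = -3$ ($I{\left(x \right)} = -5 + 2 = -3$)
$I{\left(l{\left(O{\left(5,-5 \right)} \right)} \right)} + 4938 = -3 + 4938 = 4935$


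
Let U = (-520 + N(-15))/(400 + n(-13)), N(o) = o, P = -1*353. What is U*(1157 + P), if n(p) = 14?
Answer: -71690/69 ≈ -1039.0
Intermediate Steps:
P = -353
U = -535/414 (U = (-520 - 15)/(400 + 14) = -535/414 ≈ -1.2923)
U*(1157 + P) = -535*(1157 - 353)/414 = -535/414*804 = -71690/69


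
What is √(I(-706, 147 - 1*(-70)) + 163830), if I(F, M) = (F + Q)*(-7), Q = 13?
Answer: √168681 ≈ 410.71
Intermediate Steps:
I(F, M) = -91 - 7*F (I(F, M) = (F + 13)*(-7) = (13 + F)*(-7) = -91 - 7*F)
√(I(-706, 147 - 1*(-70)) + 163830) = √((-91 - 7*(-706)) + 163830) = √((-91 + 4942) + 163830) = √(4851 + 163830) = √168681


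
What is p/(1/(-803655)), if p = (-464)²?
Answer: -173023706880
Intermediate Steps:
p = 215296
p/(1/(-803655)) = 215296/(1/(-803655)) = 215296/(-1/803655) = 215296*(-803655) = -173023706880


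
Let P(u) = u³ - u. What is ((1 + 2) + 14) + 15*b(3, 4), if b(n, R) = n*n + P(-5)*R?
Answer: -7048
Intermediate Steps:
b(n, R) = n² - 120*R (b(n, R) = n*n + ((-5)³ - 1*(-5))*R = n² + (-125 + 5)*R = n² - 120*R)
((1 + 2) + 14) + 15*b(3, 4) = ((1 + 2) + 14) + 15*(3² - 120*4) = (3 + 14) + 15*(9 - 480) = 17 + 15*(-471) = 17 - 7065 = -7048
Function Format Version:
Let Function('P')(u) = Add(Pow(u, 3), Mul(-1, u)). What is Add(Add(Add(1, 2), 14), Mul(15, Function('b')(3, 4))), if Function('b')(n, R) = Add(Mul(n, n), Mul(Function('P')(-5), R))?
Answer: -7048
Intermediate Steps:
Function('b')(n, R) = Add(Pow(n, 2), Mul(-120, R)) (Function('b')(n, R) = Add(Mul(n, n), Mul(Add(Pow(-5, 3), Mul(-1, -5)), R)) = Add(Pow(n, 2), Mul(Add(-125, 5), R)) = Add(Pow(n, 2), Mul(-120, R)))
Add(Add(Add(1, 2), 14), Mul(15, Function('b')(3, 4))) = Add(Add(Add(1, 2), 14), Mul(15, Add(Pow(3, 2), Mul(-120, 4)))) = Add(Add(3, 14), Mul(15, Add(9, -480))) = Add(17, Mul(15, -471)) = Add(17, -7065) = -7048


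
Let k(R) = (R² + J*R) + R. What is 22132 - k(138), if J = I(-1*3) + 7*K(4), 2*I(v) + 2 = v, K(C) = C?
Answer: -569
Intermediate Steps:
I(v) = -1 + v/2
J = 51/2 (J = (-1 + (-1*3)/2) + 7*4 = (-1 + (½)*(-3)) + 28 = (-1 - 3/2) + 28 = -5/2 + 28 = 51/2 ≈ 25.500)
k(R) = R² + 53*R/2 (k(R) = (R² + 51*R/2) + R = R² + 53*R/2)
22132 - k(138) = 22132 - 138*(53 + 2*138)/2 = 22132 - 138*(53 + 276)/2 = 22132 - 138*329/2 = 22132 - 1*22701 = 22132 - 22701 = -569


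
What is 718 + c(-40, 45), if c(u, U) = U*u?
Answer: -1082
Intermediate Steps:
718 + c(-40, 45) = 718 + 45*(-40) = 718 - 1800 = -1082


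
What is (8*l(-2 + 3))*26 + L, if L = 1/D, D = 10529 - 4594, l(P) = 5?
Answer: 6172401/5935 ≈ 1040.0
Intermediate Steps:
D = 5935
L = 1/5935 ≈ 0.00016849
(8*l(-2 + 3))*26 + L = (8*5)*26 + 1/5935 = 40*26 + 1/5935 = 1040 + 1/5935 = 6172401/5935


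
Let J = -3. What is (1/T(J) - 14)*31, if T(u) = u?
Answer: -1333/3 ≈ -444.33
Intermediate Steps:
(1/T(J) - 14)*31 = (1/(-3) - 14)*31 = (-1/3 - 14)*31 = -43/3*31 = -1333/3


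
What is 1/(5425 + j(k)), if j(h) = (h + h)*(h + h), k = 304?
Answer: 1/375089 ≈ 2.6660e-6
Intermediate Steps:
j(h) = 4*h**2 (j(h) = (2*h)*(2*h) = 4*h**2)
1/(5425 + j(k)) = 1/(5425 + 4*304**2) = 1/(5425 + 4*92416) = 1/(5425 + 369664) = 1/375089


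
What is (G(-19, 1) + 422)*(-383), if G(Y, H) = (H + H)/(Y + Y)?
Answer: -3070511/19 ≈ -1.6161e+5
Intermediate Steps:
G(Y, H) = H/Y (G(Y, H) = (2*H)/((2*Y)) = (2*H)*(1/(2*Y)) = H/Y)
(G(-19, 1) + 422)*(-383) = (1/(-19) + 422)*(-383) = (1*(-1/19) + 422)*(-383) = (-1/19 + 422)*(-383) = (8017/19)*(-383) = -3070511/19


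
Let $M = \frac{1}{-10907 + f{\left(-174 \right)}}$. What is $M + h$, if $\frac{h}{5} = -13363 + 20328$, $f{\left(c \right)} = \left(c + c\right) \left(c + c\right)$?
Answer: $\frac{3837610526}{110197} \approx 34825.0$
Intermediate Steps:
$f{\left(c \right)} = 4 c^{2}$ ($f{\left(c \right)} = 2 c 2 c = 4 c^{2}$)
$M = \frac{1}{110197}$ ($M = \frac{1}{-10907 + 4 \left(-174\right)^{2}} = \frac{1}{-10907 + 4 \cdot 30276} = \frac{1}{-10907 + 121104} = \frac{1}{110197} \approx 9.0747 \cdot 10^{-6}$)
$h = 34825$ ($h = 5 \left(-13363 + 20328\right) = 5 \cdot 6965 = 34825$)
$M + h = \frac{1}{110197} + 34825 = \frac{3837610526}{110197}$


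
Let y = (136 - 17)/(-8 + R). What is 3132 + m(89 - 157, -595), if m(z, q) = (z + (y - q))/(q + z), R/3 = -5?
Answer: 2808698/897 ≈ 3131.2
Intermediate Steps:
R = -15 (R = 3*(-5) = -15)
y = -119/23 (y = (136 - 17)/(-8 - 15) = 119/(-23) = 119*(-1/23) = -119/23 ≈ -5.1739)
m(z, q) = (-119/23 + z - q)/(q + z) (m(z, q) = (z + (-119/23 - q))/(q + z) = (-119/23 + z - q)/(q + z))
3132 + m(89 - 157, -595) = 3132 + (-119/23 + (89 - 157) - 1*(-595))/(-595 + (89 - 157)) = 3132 + (-119/23 - 68 + 595)/(-595 - 68) = 3132 + (12002/23)/(-663) = 3132 - 1/663*12002/23 = 3132 - 706/897 = 2808698/897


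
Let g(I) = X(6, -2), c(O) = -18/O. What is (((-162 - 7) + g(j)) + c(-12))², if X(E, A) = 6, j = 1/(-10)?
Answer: 104329/4 ≈ 26082.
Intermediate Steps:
j = -⅒ ≈ -0.10000
g(I) = 6
(((-162 - 7) + g(j)) + c(-12))² = (((-162 - 7) + 6) - 18/(-12))² = ((-169 + 6) - 18*(-1/12))² = (-163 + 3/2)² = (-323/2)² = 104329/4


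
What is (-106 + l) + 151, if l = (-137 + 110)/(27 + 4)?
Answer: 1368/31 ≈ 44.129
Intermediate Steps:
l = -27/31 ≈ -0.87097
(-106 + l) + 151 = (-106 - 27/31) + 151 = -3313/31 + 151 = 1368/31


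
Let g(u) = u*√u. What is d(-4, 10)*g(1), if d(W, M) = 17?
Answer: 17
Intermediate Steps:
g(u) = u^(3/2)
d(-4, 10)*g(1) = 17*1^(3/2) = 17*1 = 17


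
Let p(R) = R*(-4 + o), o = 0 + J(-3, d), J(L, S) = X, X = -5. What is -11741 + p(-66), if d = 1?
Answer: -11147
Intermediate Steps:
J(L, S) = -5
o = -5 (o = 0 - 5 = -5)
p(R) = -9*R (p(R) = R*(-4 - 5) = R*(-9) = -9*R)
-11741 + p(-66) = -11741 - 9*(-66) = -11741 + 594 = -11147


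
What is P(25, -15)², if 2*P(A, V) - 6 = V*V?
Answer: 53361/4 ≈ 13340.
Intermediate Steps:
P(A, V) = 3 + V²/2 (P(A, V) = 3 + (V*V)/2 = 3 + V²/2)
P(25, -15)² = (3 + (½)*(-15)²)² = (3 + (½)*225)² = (3 + 225/2)² = (231/2)² = 53361/4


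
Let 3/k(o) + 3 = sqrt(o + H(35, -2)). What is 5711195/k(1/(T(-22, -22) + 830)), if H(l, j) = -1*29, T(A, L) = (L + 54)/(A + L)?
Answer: -5711195 + 5711195*I*sqrt(2413015294)/27366 ≈ -5.7112e+6 + 1.0252e+7*I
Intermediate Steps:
T(A, L) = (54 + L)/(A + L)
H(l, j) = -29
k(o) = 3/(-3 + sqrt(-29 + o)) (k(o) = 3/(-3 + sqrt(o - 29)) = 3/(-3 + sqrt(-29 + o)))
5711195/k(1/(T(-22, -22) + 830)) = 5711195/((3/(-3 + sqrt(-29 + 1/((54 - 22)/(-22 - 22) + 830))))) = 5711195/((3/(-3 + sqrt(-29 + 1/(32/(-44) + 830))))) = 5711195/((3/(-3 + sqrt(-29 + 1/(-1/44*32 + 830))))) = 5711195/((3/(-3 + sqrt(-29 + 1/(-8/11 + 830))))) = 5711195/((3/(-3 + sqrt(-29 + 1/(9122/11))))) = 5711195/((3/(-3 + sqrt(-29 + 11/9122)))) = 5711195/((3/(-3 + sqrt(-264527/9122)))) = 5711195/((3/(-3 + I*sqrt(2413015294)/9122))) = 5711195*(-1 + I*sqrt(2413015294)/27366) = -5711195 + 5711195*I*sqrt(2413015294)/27366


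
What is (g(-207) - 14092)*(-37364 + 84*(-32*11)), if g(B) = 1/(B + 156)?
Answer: 48103559876/51 ≈ 9.4321e+8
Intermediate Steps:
g(B) = 1/(156 + B)
(g(-207) - 14092)*(-37364 + 84*(-32*11)) = (1/(156 - 207) - 14092)*(-37364 + 84*(-32*11)) = (1/(-51) - 14092)*(-37364 + 84*(-352)) = (-1/51 - 14092)*(-37364 - 29568) = -718693/51*(-66932) = 48103559876/51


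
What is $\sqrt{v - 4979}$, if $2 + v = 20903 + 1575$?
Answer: $\sqrt{17497} \approx 132.28$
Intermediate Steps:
$v = 22476$ ($v = -2 + \left(20903 + 1575\right) = -2 + 22478 = 22476$)
$\sqrt{v - 4979} = \sqrt{22476 - 4979} = \sqrt{17497}$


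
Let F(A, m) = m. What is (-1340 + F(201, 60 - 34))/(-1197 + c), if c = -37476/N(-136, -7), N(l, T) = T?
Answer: -1022/3233 ≈ -0.31611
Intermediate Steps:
c = 37476/7 (c = -37476/(-7) = -37476*(-⅐) = 37476/7 ≈ 5353.7)
(-1340 + F(201, 60 - 34))/(-1197 + c) = (-1340 + (60 - 34))/(-1197 + 37476/7) = (-1340 + 26)/(29097/7) = -1314*7/29097 = -1022/3233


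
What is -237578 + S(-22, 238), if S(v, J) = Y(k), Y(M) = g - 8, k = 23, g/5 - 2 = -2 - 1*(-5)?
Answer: -237561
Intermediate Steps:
g = 25 (g = 10 + 5*(-2 - 1*(-5)) = 10 + 5*(-2 + 5) = 10 + 5*3 = 10 + 15 = 25)
Y(M) = 17 (Y(M) = 25 - 8 = 17)
S(v, J) = 17
-237578 + S(-22, 238) = -237578 + 17 = -237561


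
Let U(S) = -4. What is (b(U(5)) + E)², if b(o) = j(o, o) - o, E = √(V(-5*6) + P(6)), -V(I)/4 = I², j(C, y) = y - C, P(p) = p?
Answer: (4 + I*√3594)² ≈ -3578.0 + 479.6*I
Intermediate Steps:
V(I) = -4*I²
E = I*√3594 (E = √(-4*(-5*6)² + 6) = √(-4*(-30)² + 6) = √(-4*900 + 6) = √(-3600 + 6) = √(-3594) = I*√3594 ≈ 59.95*I)
b(o) = -o (b(o) = (o - o) - o = 0 - o = -o)
(b(U(5)) + E)² = (-1*(-4) + I*√3594)² = (4 + I*√3594)²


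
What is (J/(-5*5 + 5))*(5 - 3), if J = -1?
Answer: ⅒ ≈ 0.10000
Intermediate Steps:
(J/(-5*5 + 5))*(5 - 3) = (-1/(-5*5 + 5))*(5 - 3) = -1/(-25 + 5)*2 = -1/(-20)*2 = -1*(-1/20)*2 = (1/20)*2 = ⅒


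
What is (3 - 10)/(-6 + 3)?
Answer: 7/3 ≈ 2.3333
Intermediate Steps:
(3 - 10)/(-6 + 3) = -7/(-3) = -⅓*(-7) = 7/3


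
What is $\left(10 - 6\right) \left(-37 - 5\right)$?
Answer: $-168$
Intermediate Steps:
$\left(10 - 6\right) \left(-37 - 5\right) = \left(10 - 6\right) \left(-42\right) = 4 \left(-42\right) = -168$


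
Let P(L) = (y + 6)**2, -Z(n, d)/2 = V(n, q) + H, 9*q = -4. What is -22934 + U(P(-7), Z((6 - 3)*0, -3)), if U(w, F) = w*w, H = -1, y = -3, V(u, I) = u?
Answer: -22853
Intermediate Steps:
q = -4/9 (q = (1/9)*(-4) = -4/9 ≈ -0.44444)
Z(n, d) = 2 - 2*n (Z(n, d) = -2*(n - 1) = -2*(-1 + n) = 2 - 2*n)
P(L) = 9 (P(L) = (-3 + 6)**2 = 3**2 = 9)
U(w, F) = w**2
-22934 + U(P(-7), Z((6 - 3)*0, -3)) = -22934 + 9**2 = -22934 + 81 = -22853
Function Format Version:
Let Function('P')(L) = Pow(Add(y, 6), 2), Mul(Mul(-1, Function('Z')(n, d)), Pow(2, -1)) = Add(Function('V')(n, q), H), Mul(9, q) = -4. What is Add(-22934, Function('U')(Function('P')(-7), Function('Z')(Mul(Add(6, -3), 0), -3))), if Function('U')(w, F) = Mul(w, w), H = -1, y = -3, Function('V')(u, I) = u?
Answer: -22853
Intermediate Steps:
q = Rational(-4, 9) (q = Mul(Rational(1, 9), -4) = Rational(-4, 9) ≈ -0.44444)
Function('Z')(n, d) = Add(2, Mul(-2, n)) (Function('Z')(n, d) = Mul(-2, Add(n, -1)) = Mul(-2, Add(-1, n)) = Add(2, Mul(-2, n)))
Function('P')(L) = 9 (Function('P')(L) = Pow(Add(-3, 6), 2) = Pow(3, 2) = 9)
Function('U')(w, F) = Pow(w, 2)
Add(-22934, Function('U')(Function('P')(-7), Function('Z')(Mul(Add(6, -3), 0), -3))) = Add(-22934, Pow(9, 2)) = Add(-22934, 81) = -22853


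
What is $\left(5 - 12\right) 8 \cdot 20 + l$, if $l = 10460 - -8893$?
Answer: $18233$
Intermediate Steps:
$l = 19353$ ($l = 10460 + 8893 = 19353$)
$\left(5 - 12\right) 8 \cdot 20 + l = \left(5 - 12\right) 8 \cdot 20 + 19353 = \left(-7\right) 8 \cdot 20 + 19353 = \left(-56\right) 20 + 19353 = -1120 + 19353 = 18233$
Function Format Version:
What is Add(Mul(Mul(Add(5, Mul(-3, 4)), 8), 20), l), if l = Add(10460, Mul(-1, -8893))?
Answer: 18233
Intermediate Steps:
l = 19353 (l = Add(10460, 8893) = 19353)
Add(Mul(Mul(Add(5, Mul(-3, 4)), 8), 20), l) = Add(Mul(Mul(Add(5, Mul(-3, 4)), 8), 20), 19353) = Add(Mul(Mul(Add(5, -12), 8), 20), 19353) = Add(Mul(Mul(-7, 8), 20), 19353) = Add(Mul(-56, 20), 19353) = Add(-1120, 19353) = 18233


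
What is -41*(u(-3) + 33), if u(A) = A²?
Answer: -1722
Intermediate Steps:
-41*(u(-3) + 33) = -41*((-3)² + 33) = -41*(9 + 33) = -41*42 = -1722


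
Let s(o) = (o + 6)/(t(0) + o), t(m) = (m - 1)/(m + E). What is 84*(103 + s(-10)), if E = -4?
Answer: 112924/13 ≈ 8686.5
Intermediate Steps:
t(m) = (-1 + m)/(-4 + m) (t(m) = (m - 1)/(m - 4) = (-1 + m)/(-4 + m))
s(o) = (6 + o)/(¼ + o) (s(o) = (o + 6)/((-1 + 0)/(-4 + 0) + o) = (6 + o)/(-1/(-4) + o) = (6 + o)/(-¼*(-1) + o) = (6 + o)/(¼ + o))
84*(103 + s(-10)) = 84*(103 + 4*(6 - 10)/(1 + 4*(-10))) = 84*(103 + 4*(-4)/(1 - 40)) = 84*(103 + 4*(-4)/(-39)) = 84*(103 + 4*(-1/39)*(-4)) = 84*(103 + 16/39) = 84*(4033/39) = 112924/13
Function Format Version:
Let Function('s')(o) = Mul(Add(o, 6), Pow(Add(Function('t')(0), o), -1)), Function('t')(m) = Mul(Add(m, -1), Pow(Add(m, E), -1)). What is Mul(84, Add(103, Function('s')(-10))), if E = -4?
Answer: Rational(112924, 13) ≈ 8686.5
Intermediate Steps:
Function('t')(m) = Mul(Pow(Add(-4, m), -1), Add(-1, m)) (Function('t')(m) = Mul(Add(m, -1), Pow(Add(m, -4), -1)) = Mul(Add(-1, m), Pow(Add(-4, m), -1)) = Mul(Pow(Add(-4, m), -1), Add(-1, m)))
Function('s')(o) = Mul(Pow(Add(Rational(1, 4), o), -1), Add(6, o)) (Function('s')(o) = Mul(Add(o, 6), Pow(Add(Mul(Pow(Add(-4, 0), -1), Add(-1, 0)), o), -1)) = Mul(Add(6, o), Pow(Add(Mul(Pow(-4, -1), -1), o), -1)) = Mul(Add(6, o), Pow(Add(Mul(Rational(-1, 4), -1), o), -1)) = Mul(Add(6, o), Pow(Add(Rational(1, 4), o), -1)) = Mul(Pow(Add(Rational(1, 4), o), -1), Add(6, o)))
Mul(84, Add(103, Function('s')(-10))) = Mul(84, Add(103, Mul(4, Pow(Add(1, Mul(4, -10)), -1), Add(6, -10)))) = Mul(84, Add(103, Mul(4, Pow(Add(1, -40), -1), -4))) = Mul(84, Add(103, Mul(4, Pow(-39, -1), -4))) = Mul(84, Add(103, Mul(4, Rational(-1, 39), -4))) = Mul(84, Add(103, Rational(16, 39))) = Mul(84, Rational(4033, 39)) = Rational(112924, 13)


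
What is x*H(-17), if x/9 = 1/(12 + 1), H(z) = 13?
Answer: 9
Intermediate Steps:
x = 9/13 (x = 9/(12 + 1) = 9/13 ≈ 0.69231)
x*H(-17) = (9/13)*13 = 9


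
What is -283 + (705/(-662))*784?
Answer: -370033/331 ≈ -1117.9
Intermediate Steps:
-283 + (705/(-662))*784 = -283 + (705*(-1/662))*784 = -283 - 705/662*784 = -283 - 276360/331 = -370033/331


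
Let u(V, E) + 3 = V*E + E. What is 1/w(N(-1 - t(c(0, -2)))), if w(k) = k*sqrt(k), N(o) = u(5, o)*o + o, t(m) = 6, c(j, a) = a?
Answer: sqrt(77)/47432 ≈ 0.00018500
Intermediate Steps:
u(V, E) = -3 + E + E*V (u(V, E) = -3 + (V*E + E) = -3 + (E*V + E) = -3 + (E + E*V) = -3 + E + E*V)
N(o) = o + o*(-3 + 6*o) (N(o) = (-3 + o + o*5)*o + o = (-3 + o + 5*o)*o + o = (-3 + 6*o)*o + o = o*(-3 + 6*o) + o = o + o*(-3 + 6*o))
w(k) = k**(3/2)
1/w(N(-1 - t(c(0, -2)))) = 1/((2*(-1 - 1*6)*(-1 + 3*(-1 - 1*6)))**(3/2)) = 1/((2*(-1 - 6)*(-1 + 3*(-1 - 6)))**(3/2)) = 1/((2*(-7)*(-1 + 3*(-7)))**(3/2)) = 1/((2*(-7)*(-1 - 21))**(3/2)) = 1/((2*(-7)*(-22))**(3/2)) = 1/(308**(3/2)) = 1/(616*sqrt(77)) = sqrt(77)/47432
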